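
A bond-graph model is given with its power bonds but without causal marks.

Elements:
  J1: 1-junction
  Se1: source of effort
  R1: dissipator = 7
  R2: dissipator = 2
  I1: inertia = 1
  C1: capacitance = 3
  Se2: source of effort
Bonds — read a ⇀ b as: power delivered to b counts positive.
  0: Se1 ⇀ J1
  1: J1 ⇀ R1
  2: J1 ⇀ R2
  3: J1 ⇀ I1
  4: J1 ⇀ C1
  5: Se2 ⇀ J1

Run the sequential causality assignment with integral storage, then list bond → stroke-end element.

b0 stroke→J1
b1 stroke→J1
b2 stroke→J1
b3 stroke→I1
b4 stroke→J1
b5 stroke→J1

#0 |J1  (Se1: effort source, stroke at far end)
#5 |J1  (Se2 fixes effort; stroke away)
#3 |I1  (I1: I, integral causality)
#1 |J1  (1-jn J1 has f-setter on 3)
#2 |J1  (common-f at J1 fixed by 3)
#4 |J1  (J1: bond 3 brought flow, rest push out)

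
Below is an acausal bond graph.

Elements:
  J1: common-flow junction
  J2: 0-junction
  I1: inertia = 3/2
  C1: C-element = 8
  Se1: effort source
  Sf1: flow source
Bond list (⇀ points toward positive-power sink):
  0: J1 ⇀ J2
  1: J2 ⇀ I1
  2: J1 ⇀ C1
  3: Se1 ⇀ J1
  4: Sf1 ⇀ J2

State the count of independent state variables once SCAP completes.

2  (C1, I1 all integral)

b3 |J1  (source Se1 imposes e)
b4 |Sf1  (Sf1 (Sf) sets flow on bond)
b1 |I1  (I1 outputs flow p/I1)
b0 |J2  (J2 needs exactly one e-in)
b2 |J1  (J1: bond 0 brought flow, rest push out)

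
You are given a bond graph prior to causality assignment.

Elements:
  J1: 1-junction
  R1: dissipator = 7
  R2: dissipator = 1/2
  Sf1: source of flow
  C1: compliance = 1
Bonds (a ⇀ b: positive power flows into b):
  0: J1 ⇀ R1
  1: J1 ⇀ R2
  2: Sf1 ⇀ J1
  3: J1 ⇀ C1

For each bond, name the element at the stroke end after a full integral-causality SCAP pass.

b2 stroke at Sf1  (source Sf1 imposes f)
b0 stroke at J1  (J1: bond 2 brought flow, rest push out)
b1 stroke at J1  (1-jn J1 has f-setter on 2)
b3 stroke at J1  (J1: bond 2 brought flow, rest push out)

bond 0 stroke at J1
bond 1 stroke at J1
bond 2 stroke at Sf1
bond 3 stroke at J1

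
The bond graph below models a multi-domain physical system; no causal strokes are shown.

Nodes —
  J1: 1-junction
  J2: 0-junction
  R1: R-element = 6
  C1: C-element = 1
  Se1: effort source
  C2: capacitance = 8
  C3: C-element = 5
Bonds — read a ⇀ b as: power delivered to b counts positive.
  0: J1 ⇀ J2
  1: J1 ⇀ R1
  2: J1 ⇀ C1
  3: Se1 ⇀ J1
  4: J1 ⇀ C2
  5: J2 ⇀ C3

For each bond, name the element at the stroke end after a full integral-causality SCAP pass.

#0 stroke→J1
#1 stroke→R1
#2 stroke→J1
#3 stroke→J1
#4 stroke→J1
#5 stroke→J2

b3 |J1  (Se1 fixes effort; stroke away)
b2 |J1  (prefer integral on C1)
b4 |J1  (C2 outputs effort q/C2)
b5 |J2  (C3: C, integral causality)
b0 |J1  (common-e at J2 fixed by 5)
b1 |R1  (closing 1-jn rule on J1)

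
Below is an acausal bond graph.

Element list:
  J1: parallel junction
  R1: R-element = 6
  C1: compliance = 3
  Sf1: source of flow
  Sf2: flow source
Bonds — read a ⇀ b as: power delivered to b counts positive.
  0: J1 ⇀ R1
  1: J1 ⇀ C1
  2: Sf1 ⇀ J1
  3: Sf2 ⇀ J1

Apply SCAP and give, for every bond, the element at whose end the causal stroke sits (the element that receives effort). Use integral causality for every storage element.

#2 |Sf1  (source Sf1 imposes f)
#3 |Sf2  (Sf2 (Sf) sets flow on bond)
#1 |J1  (C1 integral (e out))
#0 |R1  (0-jn J1 has e-setter on 1)

β0 stroke→R1
β1 stroke→J1
β2 stroke→Sf1
β3 stroke→Sf2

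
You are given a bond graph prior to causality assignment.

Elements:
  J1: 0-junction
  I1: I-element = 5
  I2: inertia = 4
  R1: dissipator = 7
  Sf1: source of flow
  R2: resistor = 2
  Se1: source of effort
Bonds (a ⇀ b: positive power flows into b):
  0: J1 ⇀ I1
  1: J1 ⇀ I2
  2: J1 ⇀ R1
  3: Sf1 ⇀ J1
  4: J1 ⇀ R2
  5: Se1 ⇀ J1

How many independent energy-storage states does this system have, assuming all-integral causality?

2  (I1, I2 all integral)

#3 →Sf1  (Sf1: flow source, stroke at near end)
#5 →J1  (Se1 fixes effort; stroke away)
#0 →I1  (common-e at J1 fixed by 5)
#1 →I2  (J1: bond 5 brought effort, rest push out)
#2 →R1  (common-e at J1 fixed by 5)
#4 →R2  (J1 effort already set via bond 5)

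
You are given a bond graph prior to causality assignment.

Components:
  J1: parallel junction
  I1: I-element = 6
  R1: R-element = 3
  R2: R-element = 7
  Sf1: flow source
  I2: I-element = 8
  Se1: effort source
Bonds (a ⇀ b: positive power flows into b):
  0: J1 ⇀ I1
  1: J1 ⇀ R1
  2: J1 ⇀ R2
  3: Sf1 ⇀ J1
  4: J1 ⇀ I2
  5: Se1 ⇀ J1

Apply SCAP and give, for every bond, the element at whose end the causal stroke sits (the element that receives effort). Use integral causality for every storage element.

#0 stroke→I1
#1 stroke→R1
#2 stroke→R2
#3 stroke→Sf1
#4 stroke→I2
#5 stroke→J1

#3 stroke→Sf1  (source Sf1 imposes f)
#5 stroke→J1  (source Se1 imposes e)
#0 stroke→I1  (0-jn J1 has e-setter on 5)
#1 stroke→R1  (J1 effort already set via bond 5)
#2 stroke→R2  (0-jn J1 has e-setter on 5)
#4 stroke→I2  (J1: bond 5 brought effort, rest push out)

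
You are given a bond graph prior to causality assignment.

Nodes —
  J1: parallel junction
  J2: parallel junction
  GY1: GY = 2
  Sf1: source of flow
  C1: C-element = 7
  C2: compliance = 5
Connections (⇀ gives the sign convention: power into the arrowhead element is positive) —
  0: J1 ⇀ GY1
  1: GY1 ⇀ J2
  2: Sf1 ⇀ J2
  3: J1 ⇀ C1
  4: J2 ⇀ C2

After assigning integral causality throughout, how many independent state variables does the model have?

β2 stroke at Sf1  (source Sf1 imposes f)
β3 stroke at J1  (C1: C, integral causality)
β0 stroke at GY1  (common-e at J1 fixed by 3)
β1 stroke at GY1  (GY1: gyrator matches bond 0)
β4 stroke at J2  (J2 needs exactly one e-in)

2  (C1, C2 all integral)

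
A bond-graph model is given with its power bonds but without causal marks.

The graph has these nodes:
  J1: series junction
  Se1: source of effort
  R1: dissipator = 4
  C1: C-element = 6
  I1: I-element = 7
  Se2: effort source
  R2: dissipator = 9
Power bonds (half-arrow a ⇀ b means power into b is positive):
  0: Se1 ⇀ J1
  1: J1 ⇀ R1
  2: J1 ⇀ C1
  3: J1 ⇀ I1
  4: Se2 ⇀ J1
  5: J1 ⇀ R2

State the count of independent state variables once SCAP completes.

2  (C1, I1 all integral)

#0 stroke→J1  (source Se1 imposes e)
#4 stroke→J1  (Se2 (Se) sets effort on bond)
#2 stroke→J1  (C1: C, integral causality)
#3 stroke→I1  (prefer integral on I1)
#1 stroke→J1  (common-f at J1 fixed by 3)
#5 stroke→J1  (J1 flow already set via bond 3)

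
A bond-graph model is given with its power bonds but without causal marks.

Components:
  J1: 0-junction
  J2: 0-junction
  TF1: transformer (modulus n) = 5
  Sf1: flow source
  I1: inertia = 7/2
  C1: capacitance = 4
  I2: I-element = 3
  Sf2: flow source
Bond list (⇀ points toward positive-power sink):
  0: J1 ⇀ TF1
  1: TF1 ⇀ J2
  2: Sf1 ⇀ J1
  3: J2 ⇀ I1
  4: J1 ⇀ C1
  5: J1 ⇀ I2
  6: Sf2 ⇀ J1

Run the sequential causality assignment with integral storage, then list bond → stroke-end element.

b0 stroke at TF1
b1 stroke at J2
b2 stroke at Sf1
b3 stroke at I1
b4 stroke at J1
b5 stroke at I2
b6 stroke at Sf2

β2 stroke at Sf1  (Sf1 (Sf) sets flow on bond)
β6 stroke at Sf2  (Sf2 (Sf) sets flow on bond)
β3 stroke at I1  (I1 outputs flow p/I1)
β1 stroke at J2  (J2 needs exactly one e-in)
β0 stroke at TF1  (TF1 one-in-one-out from 1)
β4 stroke at J1  (C1 integral (e out))
β5 stroke at I2  (J1: bond 4 brought effort, rest push out)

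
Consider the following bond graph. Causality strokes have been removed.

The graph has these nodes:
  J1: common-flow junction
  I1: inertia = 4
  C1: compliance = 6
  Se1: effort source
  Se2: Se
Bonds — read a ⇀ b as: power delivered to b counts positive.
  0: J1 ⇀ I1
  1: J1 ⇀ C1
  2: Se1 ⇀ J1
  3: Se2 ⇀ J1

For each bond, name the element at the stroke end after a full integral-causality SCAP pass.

β2 stroke→J1  (Se1 (Se) sets effort on bond)
β3 stroke→J1  (source Se2 imposes e)
β0 stroke→I1  (prefer integral on I1)
β1 stroke→J1  (J1 flow already set via bond 0)

bond 0 |I1
bond 1 |J1
bond 2 |J1
bond 3 |J1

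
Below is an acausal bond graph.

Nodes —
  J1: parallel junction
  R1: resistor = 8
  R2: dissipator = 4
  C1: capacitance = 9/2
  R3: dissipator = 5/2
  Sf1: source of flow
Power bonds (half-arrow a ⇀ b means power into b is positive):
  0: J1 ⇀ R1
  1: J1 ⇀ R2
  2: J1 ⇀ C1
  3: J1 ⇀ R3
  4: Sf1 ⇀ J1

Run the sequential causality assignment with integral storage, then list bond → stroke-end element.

b4 stroke→Sf1  (source Sf1 imposes f)
b2 stroke→J1  (C1: C, integral causality)
b0 stroke→R1  (J1 effort already set via bond 2)
b1 stroke→R2  (0-jn J1 has e-setter on 2)
b3 stroke→R3  (0-jn J1 has e-setter on 2)

b0 stroke at R1
b1 stroke at R2
b2 stroke at J1
b3 stroke at R3
b4 stroke at Sf1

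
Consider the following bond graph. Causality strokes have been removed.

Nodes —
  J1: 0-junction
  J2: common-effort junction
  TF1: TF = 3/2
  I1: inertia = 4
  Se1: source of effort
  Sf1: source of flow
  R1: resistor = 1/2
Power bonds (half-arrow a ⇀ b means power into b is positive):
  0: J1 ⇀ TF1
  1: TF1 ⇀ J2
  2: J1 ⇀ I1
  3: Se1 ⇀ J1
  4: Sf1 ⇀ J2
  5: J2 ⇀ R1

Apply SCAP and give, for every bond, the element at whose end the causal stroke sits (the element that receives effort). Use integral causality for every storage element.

#0 →TF1
#1 →J2
#2 →I1
#3 →J1
#4 →Sf1
#5 →R1

bond 3 →J1  (Se1 fixes effort; stroke away)
bond 4 →Sf1  (Sf1 fixes flow; stroke at Sf1)
bond 0 →TF1  (J1 effort already set via bond 3)
bond 2 →I1  (J1: bond 3 brought effort, rest push out)
bond 1 →J2  (through TF1, causality passes straight; one stroke at TF1)
bond 5 →R1  (0-jn J2 has e-setter on 1)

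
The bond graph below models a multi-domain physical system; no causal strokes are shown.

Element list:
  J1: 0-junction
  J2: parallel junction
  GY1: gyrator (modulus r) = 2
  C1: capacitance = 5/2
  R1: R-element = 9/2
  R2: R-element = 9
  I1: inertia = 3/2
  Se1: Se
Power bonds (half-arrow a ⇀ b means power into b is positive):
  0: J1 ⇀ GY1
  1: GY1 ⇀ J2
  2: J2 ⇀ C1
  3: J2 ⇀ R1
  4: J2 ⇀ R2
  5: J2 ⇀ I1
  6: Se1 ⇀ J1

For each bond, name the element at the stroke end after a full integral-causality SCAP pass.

b6 stroke→J1  (Se1: effort source, stroke at far end)
b0 stroke→GY1  (J1: bond 6 brought effort, rest push out)
b1 stroke→GY1  (through GY1, causality inverts; strokes same side of GY1)
b2 stroke→J2  (C1 integral (e out))
b3 stroke→R1  (0-jn J2 has e-setter on 2)
b4 stroke→R2  (J2 effort already set via bond 2)
b5 stroke→I1  (J2 effort already set via bond 2)

b0 stroke→GY1
b1 stroke→GY1
b2 stroke→J2
b3 stroke→R1
b4 stroke→R2
b5 stroke→I1
b6 stroke→J1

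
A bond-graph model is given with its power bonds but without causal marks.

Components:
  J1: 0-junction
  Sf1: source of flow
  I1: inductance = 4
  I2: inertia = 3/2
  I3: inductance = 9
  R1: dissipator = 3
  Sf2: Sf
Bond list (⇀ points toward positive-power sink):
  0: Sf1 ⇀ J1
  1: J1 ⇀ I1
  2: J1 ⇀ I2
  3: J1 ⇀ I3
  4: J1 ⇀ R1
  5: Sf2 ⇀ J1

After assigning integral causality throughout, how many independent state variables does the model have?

b0 stroke at Sf1  (Sf1: flow source, stroke at near end)
b5 stroke at Sf2  (Sf2 (Sf) sets flow on bond)
b1 stroke at I1  (prefer integral on I1)
b2 stroke at I2  (I2 outputs flow p/I2)
b3 stroke at I3  (I3 integral (f out))
b4 stroke at J1  (J1: last free bond brings effort in)

3  (I1, I2, I3 all integral)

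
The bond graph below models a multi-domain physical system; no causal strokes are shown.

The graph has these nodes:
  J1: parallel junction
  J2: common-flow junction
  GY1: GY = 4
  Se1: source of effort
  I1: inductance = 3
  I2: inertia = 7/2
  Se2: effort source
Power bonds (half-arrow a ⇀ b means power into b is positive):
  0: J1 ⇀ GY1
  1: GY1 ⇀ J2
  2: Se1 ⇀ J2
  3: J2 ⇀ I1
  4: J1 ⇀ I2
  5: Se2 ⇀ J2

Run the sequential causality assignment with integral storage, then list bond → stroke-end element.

β0 stroke→J1
β1 stroke→J2
β2 stroke→J2
β3 stroke→I1
β4 stroke→I2
β5 stroke→J2

b2 stroke→J2  (Se1: effort source, stroke at far end)
b5 stroke→J2  (Se2: effort source, stroke at far end)
b3 stroke→I1  (I1 integral (f out))
b1 stroke→J2  (common-f at J2 fixed by 3)
b0 stroke→J1  (GY1: gyrator matches bond 1)
b4 stroke→I2  (0-jn J1 has e-setter on 0)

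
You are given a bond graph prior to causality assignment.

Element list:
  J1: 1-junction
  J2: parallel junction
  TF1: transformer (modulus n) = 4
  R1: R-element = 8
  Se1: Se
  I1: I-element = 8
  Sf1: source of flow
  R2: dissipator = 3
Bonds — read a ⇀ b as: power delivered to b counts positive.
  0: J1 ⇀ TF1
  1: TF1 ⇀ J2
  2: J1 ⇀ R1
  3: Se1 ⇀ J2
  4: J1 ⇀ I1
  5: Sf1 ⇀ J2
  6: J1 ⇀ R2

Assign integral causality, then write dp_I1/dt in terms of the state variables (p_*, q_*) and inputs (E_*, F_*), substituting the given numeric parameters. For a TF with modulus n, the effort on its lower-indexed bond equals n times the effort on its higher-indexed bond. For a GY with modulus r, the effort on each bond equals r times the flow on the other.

b3 stroke→J2  (Se1 (Se) sets effort on bond)
b5 stroke→Sf1  (Sf1 (Sf) sets flow on bond)
b1 stroke→TF1  (J2 effort already set via bond 3)
b0 stroke→J1  (TF1 one-in-one-out from 1)
b4 stroke→I1  (I1 integral (f out))
b2 stroke→J1  (J1: bond 4 brought flow, rest push out)
b6 stroke→J1  (J1: bond 4 brought flow, rest push out)

dp_I1/dt = -4*E_Se1 - 11*p_I1/8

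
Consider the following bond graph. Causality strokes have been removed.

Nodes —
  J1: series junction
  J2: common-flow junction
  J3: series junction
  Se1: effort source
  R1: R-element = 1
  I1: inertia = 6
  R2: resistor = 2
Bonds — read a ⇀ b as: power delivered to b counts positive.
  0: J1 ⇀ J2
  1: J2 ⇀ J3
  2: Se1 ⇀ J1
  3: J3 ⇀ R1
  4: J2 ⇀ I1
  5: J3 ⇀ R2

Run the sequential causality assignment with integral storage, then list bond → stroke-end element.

bond 2 →J1  (source Se1 imposes e)
bond 0 →J2  (J1: last free bond brings flow in)
bond 4 →I1  (I1 integral (f out))
bond 1 →J2  (J2 flow already set via bond 4)
bond 3 →J3  (J3 flow already set via bond 1)
bond 5 →J3  (J3 flow already set via bond 1)

β0 stroke at J2
β1 stroke at J2
β2 stroke at J1
β3 stroke at J3
β4 stroke at I1
β5 stroke at J3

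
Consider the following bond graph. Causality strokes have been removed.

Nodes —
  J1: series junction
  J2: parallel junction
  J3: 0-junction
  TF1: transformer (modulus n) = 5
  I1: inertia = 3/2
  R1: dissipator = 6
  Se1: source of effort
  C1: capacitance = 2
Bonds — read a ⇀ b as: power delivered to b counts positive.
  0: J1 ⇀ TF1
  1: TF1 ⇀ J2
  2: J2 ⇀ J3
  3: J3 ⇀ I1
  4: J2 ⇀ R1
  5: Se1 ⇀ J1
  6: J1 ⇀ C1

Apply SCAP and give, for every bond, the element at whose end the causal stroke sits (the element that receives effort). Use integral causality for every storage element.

bond 5 →J1  (source Se1 imposes e)
bond 3 →I1  (I1: I, integral causality)
bond 2 →J3  (J3 needs exactly one e-in)
bond 6 →J1  (C1 integral (e out))
bond 0 →TF1  (J1 needs exactly one f-in)
bond 1 →J2  (TF1: transformer flips bond 0)
bond 4 →R1  (0-jn J2 has e-setter on 1)

bond 0 →TF1
bond 1 →J2
bond 2 →J3
bond 3 →I1
bond 4 →R1
bond 5 →J1
bond 6 →J1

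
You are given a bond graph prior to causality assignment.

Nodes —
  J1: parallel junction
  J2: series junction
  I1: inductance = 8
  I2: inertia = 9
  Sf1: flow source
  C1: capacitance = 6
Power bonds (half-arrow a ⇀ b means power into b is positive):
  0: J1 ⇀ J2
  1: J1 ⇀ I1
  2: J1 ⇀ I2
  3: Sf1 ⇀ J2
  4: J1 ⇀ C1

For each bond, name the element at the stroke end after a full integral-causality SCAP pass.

#3 →Sf1  (Sf1 fixes flow; stroke at Sf1)
#0 →J2  (J2: bond 3 brought flow, rest push out)
#1 →I1  (prefer integral on I1)
#2 →I2  (I2 outputs flow p/I2)
#4 →J1  (J1: last free bond brings effort in)

#0 stroke at J2
#1 stroke at I1
#2 stroke at I2
#3 stroke at Sf1
#4 stroke at J1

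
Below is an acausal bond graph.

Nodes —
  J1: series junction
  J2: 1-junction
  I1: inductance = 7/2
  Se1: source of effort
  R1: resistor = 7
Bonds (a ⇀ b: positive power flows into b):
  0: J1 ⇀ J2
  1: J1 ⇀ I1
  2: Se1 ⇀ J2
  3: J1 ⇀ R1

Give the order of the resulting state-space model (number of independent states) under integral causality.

1  (I1 all integral)

β2 stroke→J2  (Se1: effort source, stroke at far end)
β0 stroke→J1  (only one flow-in slot at J2)
β1 stroke→I1  (I1 integral (f out))
β3 stroke→J1  (J1 flow already set via bond 1)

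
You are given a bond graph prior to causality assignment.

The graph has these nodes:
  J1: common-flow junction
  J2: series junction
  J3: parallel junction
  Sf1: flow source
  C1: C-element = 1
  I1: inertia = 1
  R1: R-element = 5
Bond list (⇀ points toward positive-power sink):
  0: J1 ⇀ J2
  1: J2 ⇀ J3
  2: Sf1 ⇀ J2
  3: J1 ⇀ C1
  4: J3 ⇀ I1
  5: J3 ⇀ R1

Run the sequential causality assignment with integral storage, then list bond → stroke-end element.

β0 stroke→J2
β1 stroke→J2
β2 stroke→Sf1
β3 stroke→J1
β4 stroke→I1
β5 stroke→J3

bond 2 →Sf1  (source Sf1 imposes f)
bond 0 →J2  (common-f at J2 fixed by 2)
bond 1 →J2  (common-f at J2 fixed by 2)
bond 3 →J1  (1-jn J1 has f-setter on 0)
bond 4 →I1  (I1 outputs flow p/I1)
bond 5 →J3  (closing 0-jn rule on J3)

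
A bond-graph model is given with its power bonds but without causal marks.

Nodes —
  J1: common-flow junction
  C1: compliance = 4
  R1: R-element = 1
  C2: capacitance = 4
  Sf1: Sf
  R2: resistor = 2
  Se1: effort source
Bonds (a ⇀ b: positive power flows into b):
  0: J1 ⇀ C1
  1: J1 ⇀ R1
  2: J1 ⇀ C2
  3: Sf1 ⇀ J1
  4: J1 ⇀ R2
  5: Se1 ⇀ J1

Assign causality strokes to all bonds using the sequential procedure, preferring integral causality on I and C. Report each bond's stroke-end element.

bond 3 |Sf1  (Sf1: flow source, stroke at near end)
bond 5 |J1  (Se1 fixes effort; stroke away)
bond 0 |J1  (common-f at J1 fixed by 3)
bond 1 |J1  (1-jn J1 has f-setter on 3)
bond 2 |J1  (common-f at J1 fixed by 3)
bond 4 |J1  (1-jn J1 has f-setter on 3)

b0 →J1
b1 →J1
b2 →J1
b3 →Sf1
b4 →J1
b5 →J1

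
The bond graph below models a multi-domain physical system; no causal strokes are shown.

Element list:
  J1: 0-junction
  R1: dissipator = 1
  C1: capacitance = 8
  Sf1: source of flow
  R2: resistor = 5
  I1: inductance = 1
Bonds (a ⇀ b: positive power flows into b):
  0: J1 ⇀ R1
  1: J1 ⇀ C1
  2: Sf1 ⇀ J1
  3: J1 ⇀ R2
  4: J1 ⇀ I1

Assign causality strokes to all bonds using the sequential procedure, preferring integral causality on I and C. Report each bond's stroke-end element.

b0 →R1
b1 →J1
b2 →Sf1
b3 →R2
b4 →I1

#2 stroke→Sf1  (Sf1 (Sf) sets flow on bond)
#1 stroke→J1  (C1 integral (e out))
#0 stroke→R1  (J1: bond 1 brought effort, rest push out)
#3 stroke→R2  (common-e at J1 fixed by 1)
#4 stroke→I1  (J1: bond 1 brought effort, rest push out)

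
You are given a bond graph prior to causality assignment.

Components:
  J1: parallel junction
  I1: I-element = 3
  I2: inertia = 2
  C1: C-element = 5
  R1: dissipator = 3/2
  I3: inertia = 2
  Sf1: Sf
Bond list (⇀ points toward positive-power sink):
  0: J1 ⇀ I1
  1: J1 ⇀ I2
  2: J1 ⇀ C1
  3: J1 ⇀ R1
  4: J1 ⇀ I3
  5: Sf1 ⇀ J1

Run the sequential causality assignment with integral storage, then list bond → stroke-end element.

β0 →I1
β1 →I2
β2 →J1
β3 →R1
β4 →I3
β5 →Sf1

bond 5 stroke at Sf1  (source Sf1 imposes f)
bond 0 stroke at I1  (prefer integral on I1)
bond 1 stroke at I2  (I2 integral (f out))
bond 2 stroke at J1  (C1 integral (e out))
bond 3 stroke at R1  (J1: bond 2 brought effort, rest push out)
bond 4 stroke at I3  (0-jn J1 has e-setter on 2)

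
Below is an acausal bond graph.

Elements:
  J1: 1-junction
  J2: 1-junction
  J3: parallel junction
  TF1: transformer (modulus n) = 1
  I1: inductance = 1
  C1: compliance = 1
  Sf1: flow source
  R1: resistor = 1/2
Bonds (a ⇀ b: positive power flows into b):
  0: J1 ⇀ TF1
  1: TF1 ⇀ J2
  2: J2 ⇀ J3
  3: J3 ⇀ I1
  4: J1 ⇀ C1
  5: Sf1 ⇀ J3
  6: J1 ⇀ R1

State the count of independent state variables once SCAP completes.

β5 stroke→Sf1  (Sf1: flow source, stroke at near end)
β3 stroke→I1  (prefer integral on I1)
β2 stroke→J3  (only one effort-in slot at J3)
β1 stroke→J2  (J2: bond 2 brought flow, rest push out)
β0 stroke→TF1  (TF TF1: opposite of bond 1)
β4 stroke→J1  (1-jn J1 has f-setter on 0)
β6 stroke→J1  (common-f at J1 fixed by 0)

2  (C1, I1 all integral)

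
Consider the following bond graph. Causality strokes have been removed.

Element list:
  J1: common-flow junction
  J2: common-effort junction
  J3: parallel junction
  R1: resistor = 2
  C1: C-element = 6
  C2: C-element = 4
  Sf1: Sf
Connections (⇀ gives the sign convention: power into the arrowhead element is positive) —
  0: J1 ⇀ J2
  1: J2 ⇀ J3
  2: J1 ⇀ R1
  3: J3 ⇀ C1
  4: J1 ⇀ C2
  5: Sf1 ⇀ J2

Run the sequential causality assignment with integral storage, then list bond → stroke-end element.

b5 stroke→Sf1  (source Sf1 imposes f)
b3 stroke→J3  (C1 integral (e out))
b1 stroke→J2  (common-e at J3 fixed by 3)
b0 stroke→J1  (0-jn J2 has e-setter on 1)
b4 stroke→J1  (C2 integral (e out))
b2 stroke→R1  (J1 needs exactly one f-in)

β0 →J1
β1 →J2
β2 →R1
β3 →J3
β4 →J1
β5 →Sf1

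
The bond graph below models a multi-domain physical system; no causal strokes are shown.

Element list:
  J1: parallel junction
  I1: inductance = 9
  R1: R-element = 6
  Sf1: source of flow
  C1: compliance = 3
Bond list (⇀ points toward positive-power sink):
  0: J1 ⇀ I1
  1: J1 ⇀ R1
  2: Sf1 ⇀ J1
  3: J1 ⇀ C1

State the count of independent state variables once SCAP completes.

2  (C1, I1 all integral)

#2 stroke→Sf1  (Sf1 fixes flow; stroke at Sf1)
#0 stroke→I1  (I1 outputs flow p/I1)
#3 stroke→J1  (C1 outputs effort q/C1)
#1 stroke→R1  (J1: bond 3 brought effort, rest push out)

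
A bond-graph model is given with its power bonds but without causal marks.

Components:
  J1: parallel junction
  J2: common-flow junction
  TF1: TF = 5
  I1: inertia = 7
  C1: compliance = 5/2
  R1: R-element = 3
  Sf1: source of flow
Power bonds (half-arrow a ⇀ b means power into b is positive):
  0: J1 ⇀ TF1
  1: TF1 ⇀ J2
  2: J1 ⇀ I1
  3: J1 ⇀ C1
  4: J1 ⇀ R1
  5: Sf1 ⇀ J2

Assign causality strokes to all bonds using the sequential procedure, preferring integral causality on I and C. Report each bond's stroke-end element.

β5 stroke→Sf1  (Sf1 (Sf) sets flow on bond)
β1 stroke→J2  (J2 flow already set via bond 5)
β0 stroke→TF1  (TF1: transformer flips bond 1)
β2 stroke→I1  (I1: I, integral causality)
β3 stroke→J1  (C1 integral (e out))
β4 stroke→R1  (common-e at J1 fixed by 3)

β0 stroke at TF1
β1 stroke at J2
β2 stroke at I1
β3 stroke at J1
β4 stroke at R1
β5 stroke at Sf1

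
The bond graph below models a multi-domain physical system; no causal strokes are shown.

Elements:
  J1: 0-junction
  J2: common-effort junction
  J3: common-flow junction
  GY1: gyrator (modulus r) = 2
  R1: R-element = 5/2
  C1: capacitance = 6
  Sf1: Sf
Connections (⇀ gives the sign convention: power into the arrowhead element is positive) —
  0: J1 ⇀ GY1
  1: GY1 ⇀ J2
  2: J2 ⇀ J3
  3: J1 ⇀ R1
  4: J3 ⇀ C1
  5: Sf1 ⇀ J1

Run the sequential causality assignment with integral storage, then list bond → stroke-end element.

β0 |GY1
β1 |GY1
β2 |J2
β3 |J1
β4 |J3
β5 |Sf1

b5 stroke→Sf1  (source Sf1 imposes f)
b4 stroke→J3  (prefer integral on C1)
b2 stroke→J2  (J3: last free bond brings flow in)
b1 stroke→GY1  (J2: bond 2 brought effort, rest push out)
b0 stroke→GY1  (GY GY1: same side as bond 1)
b3 stroke→J1  (J1 needs exactly one e-in)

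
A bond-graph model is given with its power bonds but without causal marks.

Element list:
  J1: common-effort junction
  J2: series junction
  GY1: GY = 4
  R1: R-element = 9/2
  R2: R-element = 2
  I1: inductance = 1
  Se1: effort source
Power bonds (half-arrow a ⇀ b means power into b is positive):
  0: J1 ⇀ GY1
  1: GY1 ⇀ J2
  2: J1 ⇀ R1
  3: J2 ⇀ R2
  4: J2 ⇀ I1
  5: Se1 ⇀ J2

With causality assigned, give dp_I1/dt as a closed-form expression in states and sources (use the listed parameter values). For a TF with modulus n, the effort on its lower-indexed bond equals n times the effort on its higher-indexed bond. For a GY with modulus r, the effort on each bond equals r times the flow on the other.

dp_I1/dt = E_Se1 - 50*p_I1/9

β5 stroke at J2  (source Se1 imposes e)
β4 stroke at I1  (I1 integral (f out))
β1 stroke at J2  (J2 flow already set via bond 4)
β3 stroke at J2  (J2: bond 4 brought flow, rest push out)
β0 stroke at J1  (GY1 both-in/both-out from 1)
β2 stroke at R1  (common-e at J1 fixed by 0)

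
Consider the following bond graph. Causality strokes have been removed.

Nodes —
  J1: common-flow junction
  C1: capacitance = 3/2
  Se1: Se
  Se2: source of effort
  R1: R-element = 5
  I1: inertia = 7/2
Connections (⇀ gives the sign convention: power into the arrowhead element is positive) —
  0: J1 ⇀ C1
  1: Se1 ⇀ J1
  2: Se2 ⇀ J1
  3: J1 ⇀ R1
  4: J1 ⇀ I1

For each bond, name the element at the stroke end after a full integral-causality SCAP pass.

bond 0 →J1
bond 1 →J1
bond 2 →J1
bond 3 →J1
bond 4 →I1

β1 |J1  (Se1: effort source, stroke at far end)
β2 |J1  (Se2: effort source, stroke at far end)
β0 |J1  (C1 integral (e out))
β4 |I1  (I1: I, integral causality)
β3 |J1  (J1: bond 4 brought flow, rest push out)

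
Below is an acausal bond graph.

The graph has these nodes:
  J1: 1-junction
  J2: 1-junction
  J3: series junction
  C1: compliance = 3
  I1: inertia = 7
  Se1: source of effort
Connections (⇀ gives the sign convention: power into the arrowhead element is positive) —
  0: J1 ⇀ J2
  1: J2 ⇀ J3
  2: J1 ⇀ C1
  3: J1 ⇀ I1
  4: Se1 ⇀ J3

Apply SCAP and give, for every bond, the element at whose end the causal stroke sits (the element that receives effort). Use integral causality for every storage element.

bond 4 stroke→J3  (Se1 fixes effort; stroke away)
bond 1 stroke→J2  (only one flow-in slot at J3)
bond 0 stroke→J1  (J2 needs exactly one f-in)
bond 2 stroke→J1  (C1 integral (e out))
bond 3 stroke→I1  (only one flow-in slot at J1)

bond 0 stroke→J1
bond 1 stroke→J2
bond 2 stroke→J1
bond 3 stroke→I1
bond 4 stroke→J3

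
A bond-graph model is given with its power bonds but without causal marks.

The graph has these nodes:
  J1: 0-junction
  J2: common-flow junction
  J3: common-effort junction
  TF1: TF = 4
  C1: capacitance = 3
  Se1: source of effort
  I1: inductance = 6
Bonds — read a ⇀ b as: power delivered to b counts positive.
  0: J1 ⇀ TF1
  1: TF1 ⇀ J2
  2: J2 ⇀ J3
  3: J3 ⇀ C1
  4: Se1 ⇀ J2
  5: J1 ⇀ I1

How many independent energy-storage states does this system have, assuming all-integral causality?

#4 stroke→J2  (Se1: effort source, stroke at far end)
#3 stroke→J3  (C1 outputs effort q/C1)
#2 stroke→J2  (common-e at J3 fixed by 3)
#1 stroke→TF1  (J2: last free bond brings flow in)
#0 stroke→J1  (TF1 one-in-one-out from 1)
#5 stroke→I1  (common-e at J1 fixed by 0)

2  (C1, I1 all integral)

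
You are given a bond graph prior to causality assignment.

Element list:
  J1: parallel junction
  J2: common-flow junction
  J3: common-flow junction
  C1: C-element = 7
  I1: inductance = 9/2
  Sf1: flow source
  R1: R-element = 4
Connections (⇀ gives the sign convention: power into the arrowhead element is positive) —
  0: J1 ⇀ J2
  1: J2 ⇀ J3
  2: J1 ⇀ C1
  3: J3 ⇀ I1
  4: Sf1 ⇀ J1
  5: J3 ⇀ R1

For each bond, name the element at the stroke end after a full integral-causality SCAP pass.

#0 stroke→J2
#1 stroke→J3
#2 stroke→J1
#3 stroke→I1
#4 stroke→Sf1
#5 stroke→J3

β4 |Sf1  (Sf1 fixes flow; stroke at Sf1)
β2 |J1  (C1 integral (e out))
β0 |J2  (common-e at J1 fixed by 2)
β1 |J3  (J2 needs exactly one f-in)
β3 |I1  (I1 integral (f out))
β5 |J3  (J3: bond 3 brought flow, rest push out)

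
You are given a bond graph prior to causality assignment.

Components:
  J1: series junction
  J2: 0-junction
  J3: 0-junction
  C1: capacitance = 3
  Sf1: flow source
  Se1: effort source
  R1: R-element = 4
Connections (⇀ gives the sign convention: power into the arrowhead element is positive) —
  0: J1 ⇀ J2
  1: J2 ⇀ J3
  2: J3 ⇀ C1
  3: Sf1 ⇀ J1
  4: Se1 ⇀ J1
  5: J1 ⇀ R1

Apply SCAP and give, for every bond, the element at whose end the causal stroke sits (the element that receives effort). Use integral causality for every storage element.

b0 stroke at J1
b1 stroke at J2
b2 stroke at J3
b3 stroke at Sf1
b4 stroke at J1
b5 stroke at J1

β3 |Sf1  (Sf1: flow source, stroke at near end)
β4 |J1  (source Se1 imposes e)
β0 |J1  (common-f at J1 fixed by 3)
β5 |J1  (J1 flow already set via bond 3)
β1 |J2  (closing 0-jn rule on J2)
β2 |J3  (only one effort-in slot at J3)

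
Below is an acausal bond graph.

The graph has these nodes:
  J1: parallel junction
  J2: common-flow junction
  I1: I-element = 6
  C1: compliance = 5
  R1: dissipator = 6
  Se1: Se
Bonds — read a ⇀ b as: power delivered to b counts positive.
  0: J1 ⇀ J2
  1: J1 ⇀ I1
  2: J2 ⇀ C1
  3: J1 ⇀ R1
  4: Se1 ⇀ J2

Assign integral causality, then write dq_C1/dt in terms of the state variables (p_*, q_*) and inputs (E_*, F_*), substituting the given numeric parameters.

dq_C1/dt = E_Se1/6 - p_I1/6 - q_C1/30

#4 stroke→J2  (Se1 (Se) sets effort on bond)
#1 stroke→I1  (I1 integral (f out))
#2 stroke→J2  (C1: C, integral causality)
#0 stroke→J1  (J2 needs exactly one f-in)
#3 stroke→R1  (common-e at J1 fixed by 0)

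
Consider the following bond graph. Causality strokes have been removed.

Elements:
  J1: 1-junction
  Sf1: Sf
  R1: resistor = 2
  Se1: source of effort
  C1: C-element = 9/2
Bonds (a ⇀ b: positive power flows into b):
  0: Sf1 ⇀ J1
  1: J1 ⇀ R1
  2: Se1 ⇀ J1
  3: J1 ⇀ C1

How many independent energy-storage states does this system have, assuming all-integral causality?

bond 0 →Sf1  (Sf1: flow source, stroke at near end)
bond 2 →J1  (Se1 (Se) sets effort on bond)
bond 1 →J1  (1-jn J1 has f-setter on 0)
bond 3 →J1  (common-f at J1 fixed by 0)

1  (C1 all integral)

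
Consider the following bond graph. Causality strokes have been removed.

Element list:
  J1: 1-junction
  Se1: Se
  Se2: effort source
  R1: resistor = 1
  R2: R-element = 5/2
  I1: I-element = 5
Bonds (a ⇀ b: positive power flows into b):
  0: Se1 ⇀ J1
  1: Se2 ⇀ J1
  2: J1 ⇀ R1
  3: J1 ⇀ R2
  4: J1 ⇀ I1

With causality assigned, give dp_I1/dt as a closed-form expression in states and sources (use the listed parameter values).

dp_I1/dt = E_Se1 + E_Se2 - 7*p_I1/10

β0 |J1  (Se1 (Se) sets effort on bond)
β1 |J1  (source Se2 imposes e)
β4 |I1  (I1 integral (f out))
β2 |J1  (J1: bond 4 brought flow, rest push out)
β3 |J1  (J1: bond 4 brought flow, rest push out)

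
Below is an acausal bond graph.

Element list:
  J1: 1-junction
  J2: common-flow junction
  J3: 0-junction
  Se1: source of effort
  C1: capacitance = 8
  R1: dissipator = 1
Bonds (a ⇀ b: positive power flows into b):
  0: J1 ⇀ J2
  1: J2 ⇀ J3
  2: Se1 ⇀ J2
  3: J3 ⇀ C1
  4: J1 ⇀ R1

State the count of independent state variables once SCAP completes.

b2 stroke at J2  (source Se1 imposes e)
b3 stroke at J3  (C1 outputs effort q/C1)
b1 stroke at J2  (0-jn J3 has e-setter on 3)
b0 stroke at J1  (J2: last free bond brings flow in)
b4 stroke at R1  (J1 needs exactly one f-in)

1  (C1 all integral)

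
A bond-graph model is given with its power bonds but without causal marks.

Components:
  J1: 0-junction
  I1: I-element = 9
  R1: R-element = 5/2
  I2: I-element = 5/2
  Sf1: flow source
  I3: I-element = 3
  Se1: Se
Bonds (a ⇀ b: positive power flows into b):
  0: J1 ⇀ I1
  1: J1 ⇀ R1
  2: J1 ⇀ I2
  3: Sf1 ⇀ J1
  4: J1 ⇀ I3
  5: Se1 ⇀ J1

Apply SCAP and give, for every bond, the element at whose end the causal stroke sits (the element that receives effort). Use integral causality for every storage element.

b0 stroke→I1
b1 stroke→R1
b2 stroke→I2
b3 stroke→Sf1
b4 stroke→I3
b5 stroke→J1

bond 3 stroke at Sf1  (Sf1 (Sf) sets flow on bond)
bond 5 stroke at J1  (Se1: effort source, stroke at far end)
bond 0 stroke at I1  (J1: bond 5 brought effort, rest push out)
bond 1 stroke at R1  (J1: bond 5 brought effort, rest push out)
bond 2 stroke at I2  (common-e at J1 fixed by 5)
bond 4 stroke at I3  (J1: bond 5 brought effort, rest push out)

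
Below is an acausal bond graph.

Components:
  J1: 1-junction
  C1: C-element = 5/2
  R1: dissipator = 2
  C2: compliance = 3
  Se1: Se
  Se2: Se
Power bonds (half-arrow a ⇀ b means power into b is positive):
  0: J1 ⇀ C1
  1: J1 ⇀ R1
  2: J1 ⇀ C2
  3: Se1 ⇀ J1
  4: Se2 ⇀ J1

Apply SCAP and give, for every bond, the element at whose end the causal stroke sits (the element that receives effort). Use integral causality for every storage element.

β3 stroke at J1  (Se1 fixes effort; stroke away)
β4 stroke at J1  (Se2 fixes effort; stroke away)
β0 stroke at J1  (prefer integral on C1)
β2 stroke at J1  (C2 integral (e out))
β1 stroke at R1  (only one flow-in slot at J1)

bond 0 stroke at J1
bond 1 stroke at R1
bond 2 stroke at J1
bond 3 stroke at J1
bond 4 stroke at J1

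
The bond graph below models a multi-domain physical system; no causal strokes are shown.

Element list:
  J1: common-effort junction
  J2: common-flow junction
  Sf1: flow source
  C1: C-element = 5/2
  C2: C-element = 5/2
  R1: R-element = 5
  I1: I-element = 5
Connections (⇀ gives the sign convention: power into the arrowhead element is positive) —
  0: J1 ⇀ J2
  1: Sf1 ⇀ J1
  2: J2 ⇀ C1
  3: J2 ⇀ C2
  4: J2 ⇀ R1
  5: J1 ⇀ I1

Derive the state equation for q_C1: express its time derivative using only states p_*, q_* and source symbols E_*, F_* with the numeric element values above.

b1 →Sf1  (source Sf1 imposes f)
b2 →J2  (prefer integral on C1)
b3 →J2  (prefer integral on C2)
b5 →I1  (prefer integral on I1)
b0 →J1  (closing 0-jn rule on J1)
b4 →J2  (1-jn J2 has f-setter on 0)

dq_C1/dt = F_Sf1 - p_I1/5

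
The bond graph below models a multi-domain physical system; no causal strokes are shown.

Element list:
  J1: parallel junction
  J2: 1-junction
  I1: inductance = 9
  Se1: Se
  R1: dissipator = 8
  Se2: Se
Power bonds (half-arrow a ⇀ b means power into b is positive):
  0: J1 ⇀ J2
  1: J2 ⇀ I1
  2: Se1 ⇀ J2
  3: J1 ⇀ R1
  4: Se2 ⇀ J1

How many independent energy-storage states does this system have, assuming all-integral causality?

1  (I1 all integral)

β2 stroke→J2  (Se1: effort source, stroke at far end)
β4 stroke→J1  (Se2 fixes effort; stroke away)
β0 stroke→J2  (common-e at J1 fixed by 4)
β3 stroke→R1  (0-jn J1 has e-setter on 4)
β1 stroke→I1  (J2 needs exactly one f-in)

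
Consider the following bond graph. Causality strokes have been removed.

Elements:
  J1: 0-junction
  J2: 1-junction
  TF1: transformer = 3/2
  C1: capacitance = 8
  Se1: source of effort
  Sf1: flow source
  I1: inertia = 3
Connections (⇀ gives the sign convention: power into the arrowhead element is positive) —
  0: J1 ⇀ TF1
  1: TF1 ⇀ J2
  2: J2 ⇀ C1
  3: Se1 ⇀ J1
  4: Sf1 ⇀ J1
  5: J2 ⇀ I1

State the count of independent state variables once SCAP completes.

2  (C1, I1 all integral)

bond 3 stroke at J1  (source Se1 imposes e)
bond 4 stroke at Sf1  (Sf1 fixes flow; stroke at Sf1)
bond 0 stroke at TF1  (J1: bond 3 brought effort, rest push out)
bond 1 stroke at J2  (TF TF1: opposite of bond 0)
bond 2 stroke at J2  (C1 outputs effort q/C1)
bond 5 stroke at I1  (closing 1-jn rule on J2)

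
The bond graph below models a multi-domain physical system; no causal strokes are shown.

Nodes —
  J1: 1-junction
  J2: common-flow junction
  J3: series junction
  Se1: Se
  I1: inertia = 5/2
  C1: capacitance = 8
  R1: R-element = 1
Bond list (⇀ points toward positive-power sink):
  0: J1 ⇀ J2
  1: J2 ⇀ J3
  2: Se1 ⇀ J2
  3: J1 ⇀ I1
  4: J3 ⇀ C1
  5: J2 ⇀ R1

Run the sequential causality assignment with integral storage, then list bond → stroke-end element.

bond 2 stroke at J2  (Se1: effort source, stroke at far end)
bond 3 stroke at I1  (I1: I, integral causality)
bond 0 stroke at J1  (common-f at J1 fixed by 3)
bond 1 stroke at J2  (J2 flow already set via bond 0)
bond 5 stroke at J2  (J2 flow already set via bond 0)
bond 4 stroke at J3  (J3: bond 1 brought flow, rest push out)

#0 stroke→J1
#1 stroke→J2
#2 stroke→J2
#3 stroke→I1
#4 stroke→J3
#5 stroke→J2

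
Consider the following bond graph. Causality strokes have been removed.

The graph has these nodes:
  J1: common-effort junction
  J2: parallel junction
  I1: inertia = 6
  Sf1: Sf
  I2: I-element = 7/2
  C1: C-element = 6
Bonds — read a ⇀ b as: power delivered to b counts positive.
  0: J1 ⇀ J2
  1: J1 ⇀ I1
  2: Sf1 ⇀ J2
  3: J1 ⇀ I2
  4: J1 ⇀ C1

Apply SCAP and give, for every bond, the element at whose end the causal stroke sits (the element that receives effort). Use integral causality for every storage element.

#0 stroke→J2
#1 stroke→I1
#2 stroke→Sf1
#3 stroke→I2
#4 stroke→J1

b2 stroke→Sf1  (Sf1 fixes flow; stroke at Sf1)
b0 stroke→J2  (closing 0-jn rule on J2)
b1 stroke→I1  (I1: I, integral causality)
b3 stroke→I2  (I2 outputs flow p/I2)
b4 stroke→J1  (J1 needs exactly one e-in)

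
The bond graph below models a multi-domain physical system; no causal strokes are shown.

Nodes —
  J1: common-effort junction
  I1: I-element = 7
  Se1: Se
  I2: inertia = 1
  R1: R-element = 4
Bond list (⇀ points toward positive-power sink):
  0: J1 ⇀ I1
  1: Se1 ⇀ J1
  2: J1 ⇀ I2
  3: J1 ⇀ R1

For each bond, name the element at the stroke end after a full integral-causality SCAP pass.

bond 1 →J1  (Se1: effort source, stroke at far end)
bond 0 →I1  (J1 effort already set via bond 1)
bond 2 →I2  (J1 effort already set via bond 1)
bond 3 →R1  (J1 effort already set via bond 1)

b0 stroke at I1
b1 stroke at J1
b2 stroke at I2
b3 stroke at R1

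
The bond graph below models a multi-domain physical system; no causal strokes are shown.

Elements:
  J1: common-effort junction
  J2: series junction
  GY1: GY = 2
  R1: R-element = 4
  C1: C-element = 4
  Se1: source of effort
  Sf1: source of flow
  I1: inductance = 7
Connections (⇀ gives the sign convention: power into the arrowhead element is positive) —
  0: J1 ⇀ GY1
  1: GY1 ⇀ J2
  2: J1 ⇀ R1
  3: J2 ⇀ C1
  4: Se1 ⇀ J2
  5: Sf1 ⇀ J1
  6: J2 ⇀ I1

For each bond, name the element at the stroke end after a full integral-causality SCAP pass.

b0 stroke→J1
b1 stroke→J2
b2 stroke→R1
b3 stroke→J2
b4 stroke→J2
b5 stroke→Sf1
b6 stroke→I1

#4 |J2  (source Se1 imposes e)
#5 |Sf1  (source Sf1 imposes f)
#3 |J2  (C1 integral (e out))
#6 |I1  (prefer integral on I1)
#1 |J2  (J2 flow already set via bond 6)
#0 |J1  (GY1: gyrator matches bond 1)
#2 |R1  (0-jn J1 has e-setter on 0)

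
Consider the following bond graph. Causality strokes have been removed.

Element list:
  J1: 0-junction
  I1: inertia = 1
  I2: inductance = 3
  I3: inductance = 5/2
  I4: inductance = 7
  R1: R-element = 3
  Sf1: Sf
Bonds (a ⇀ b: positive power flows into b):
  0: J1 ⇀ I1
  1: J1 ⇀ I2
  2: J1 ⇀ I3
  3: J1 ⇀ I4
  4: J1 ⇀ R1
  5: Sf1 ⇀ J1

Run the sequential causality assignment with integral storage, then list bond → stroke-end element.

bond 0 stroke→I1
bond 1 stroke→I2
bond 2 stroke→I3
bond 3 stroke→I4
bond 4 stroke→J1
bond 5 stroke→Sf1

bond 5 |Sf1  (Sf1: flow source, stroke at near end)
bond 0 |I1  (prefer integral on I1)
bond 1 |I2  (I2 integral (f out))
bond 2 |I3  (I3 integral (f out))
bond 3 |I4  (I4 integral (f out))
bond 4 |J1  (J1: last free bond brings effort in)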